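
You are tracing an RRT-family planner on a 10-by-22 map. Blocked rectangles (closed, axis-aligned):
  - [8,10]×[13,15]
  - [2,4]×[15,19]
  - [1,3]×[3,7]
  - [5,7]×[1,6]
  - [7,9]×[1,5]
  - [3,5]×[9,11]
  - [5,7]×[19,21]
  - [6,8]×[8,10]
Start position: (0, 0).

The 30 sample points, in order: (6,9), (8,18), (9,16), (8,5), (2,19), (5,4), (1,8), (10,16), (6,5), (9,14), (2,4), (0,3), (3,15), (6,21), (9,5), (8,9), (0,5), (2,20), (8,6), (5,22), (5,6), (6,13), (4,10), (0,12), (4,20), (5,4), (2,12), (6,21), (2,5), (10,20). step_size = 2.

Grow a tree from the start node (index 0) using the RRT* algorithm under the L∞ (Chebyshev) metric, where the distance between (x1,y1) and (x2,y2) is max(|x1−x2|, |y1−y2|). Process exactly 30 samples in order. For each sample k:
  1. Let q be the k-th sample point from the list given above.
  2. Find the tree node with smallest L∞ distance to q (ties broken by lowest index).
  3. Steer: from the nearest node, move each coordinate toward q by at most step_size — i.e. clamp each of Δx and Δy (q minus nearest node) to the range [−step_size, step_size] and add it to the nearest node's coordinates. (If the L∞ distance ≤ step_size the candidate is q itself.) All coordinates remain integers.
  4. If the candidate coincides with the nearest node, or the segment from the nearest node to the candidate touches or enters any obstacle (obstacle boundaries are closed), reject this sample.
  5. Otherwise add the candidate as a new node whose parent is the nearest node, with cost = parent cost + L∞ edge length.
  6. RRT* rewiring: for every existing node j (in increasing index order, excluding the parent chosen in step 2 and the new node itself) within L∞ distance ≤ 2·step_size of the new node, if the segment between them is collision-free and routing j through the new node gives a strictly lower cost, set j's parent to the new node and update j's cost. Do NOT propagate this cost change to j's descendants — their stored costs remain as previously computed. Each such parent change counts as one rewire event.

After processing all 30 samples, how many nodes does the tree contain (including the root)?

1. q=(6,9) nearest=0 d=9 new=(2,2) → add node 1 parent=0 cost=2
2. q=(8,18) nearest=1 d=16 new=(4,4) → blocked by [1,3]×[3,7], reject
3. q=(9,16) nearest=1 d=14 new=(4,4) → blocked by [1,3]×[3,7], reject
4. q=(8,5) nearest=1 d=6 new=(4,4) → blocked by [1,3]×[3,7], reject
5. q=(2,19) nearest=1 d=17 new=(2,4) → blocked by [1,3]×[3,7], reject
6. q=(5,4) nearest=1 d=3 new=(4,4) → blocked by [1,3]×[3,7], reject
7. q=(1,8) nearest=1 d=6 new=(1,4) → blocked by [1,3]×[3,7], reject
8. q=(10,16) nearest=1 d=14 new=(4,4) → blocked by [1,3]×[3,7], reject
9. q=(6,5) nearest=1 d=4 new=(4,4) → blocked by [1,3]×[3,7], reject
10. q=(9,14) nearest=1 d=12 new=(4,4) → blocked by [1,3]×[3,7], reject
11. q=(2,4) nearest=1 d=2 new=(2,4) → blocked by [1,3]×[3,7], reject
12. q=(0,3) nearest=1 d=2 new=(0,3) → add node 2 parent=1 cost=4
13. q=(3,15) nearest=2 d=12 new=(2,5) → blocked by [1,3]×[3,7], reject
14. q=(6,21) nearest=2 d=18 new=(2,5) → blocked by [1,3]×[3,7], reject
15. q=(9,5) nearest=1 d=7 new=(4,4) → blocked by [1,3]×[3,7], reject
16. q=(8,9) nearest=1 d=7 new=(4,4) → blocked by [1,3]×[3,7], reject
17. q=(0,5) nearest=2 d=2 new=(0,5) → add node 3 parent=2 cost=6
18. q=(2,20) nearest=3 d=15 new=(2,7) → blocked by [1,3]×[3,7], reject
19. q=(8,6) nearest=1 d=6 new=(4,4) → blocked by [1,3]×[3,7], reject
20. q=(5,22) nearest=3 d=17 new=(2,7) → blocked by [1,3]×[3,7], reject
21. q=(5,6) nearest=1 d=4 new=(4,4) → blocked by [1,3]×[3,7], reject
22. q=(6,13) nearest=3 d=8 new=(2,7) → blocked by [1,3]×[3,7], reject
23. q=(4,10) nearest=3 d=5 new=(2,7) → blocked by [1,3]×[3,7], reject
24. q=(0,12) nearest=3 d=7 new=(0,7) → add node 4 parent=3 cost=8
25. q=(4,20) nearest=4 d=13 new=(2,9) → add node 5 parent=4 cost=10
26. q=(5,4) nearest=1 d=3 new=(4,4) → blocked by [1,3]×[3,7], reject
27. q=(2,12) nearest=5 d=3 new=(2,11) → add node 6 parent=5 cost=12
28. q=(6,21) nearest=6 d=10 new=(4,13) → add node 7 parent=6 cost=14
29. q=(2,5) nearest=2 d=2 new=(2,5) → blocked by [1,3]×[3,7], reject
30. q=(10,20) nearest=7 d=7 new=(6,15) → add node 8 parent=7 cost=16

Node count: 9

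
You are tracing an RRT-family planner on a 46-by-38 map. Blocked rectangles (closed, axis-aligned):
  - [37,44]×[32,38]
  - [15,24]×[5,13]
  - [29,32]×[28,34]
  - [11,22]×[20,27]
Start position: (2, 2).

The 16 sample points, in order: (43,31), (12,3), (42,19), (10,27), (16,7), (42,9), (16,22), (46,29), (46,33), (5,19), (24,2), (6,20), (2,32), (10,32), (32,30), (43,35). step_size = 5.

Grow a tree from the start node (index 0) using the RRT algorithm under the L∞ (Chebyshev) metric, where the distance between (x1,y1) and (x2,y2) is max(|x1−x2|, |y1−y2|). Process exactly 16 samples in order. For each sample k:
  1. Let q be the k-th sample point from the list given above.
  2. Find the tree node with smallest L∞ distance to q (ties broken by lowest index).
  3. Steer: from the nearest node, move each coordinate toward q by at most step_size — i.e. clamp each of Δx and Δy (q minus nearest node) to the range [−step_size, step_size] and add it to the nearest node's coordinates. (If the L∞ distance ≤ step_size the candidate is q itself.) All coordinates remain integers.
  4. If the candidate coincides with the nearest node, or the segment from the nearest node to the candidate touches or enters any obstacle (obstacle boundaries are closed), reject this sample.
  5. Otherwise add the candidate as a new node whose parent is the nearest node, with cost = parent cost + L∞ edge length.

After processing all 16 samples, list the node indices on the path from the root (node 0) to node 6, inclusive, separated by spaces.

Path: 0 1 2 6

1. q=(43,31) nearest=0 d=41 new=(7,7) → add node 1 parent=0 cost=5
2. q=(12,3) nearest=1 d=5 new=(12,3) → add node 2 parent=1 cost=10
3. q=(42,19) nearest=2 d=30 new=(17,8) → blocked by [15,24]×[5,13], reject
4. q=(10,27) nearest=1 d=20 new=(10,12) → add node 3 parent=1 cost=10
5. q=(16,7) nearest=2 d=4 new=(16,7) → blocked by [15,24]×[5,13], reject
6. q=(42,9) nearest=2 d=30 new=(17,8) → blocked by [15,24]×[5,13], reject
7. q=(16,22) nearest=3 d=10 new=(15,17) → add node 4 parent=3 cost=15
8. q=(46,29) nearest=4 d=31 new=(20,22) → blocked by [11,22]×[20,27], reject
9. q=(46,33) nearest=4 d=31 new=(20,22) → blocked by [11,22]×[20,27], reject
10. q=(5,19) nearest=3 d=7 new=(5,17) → add node 5 parent=3 cost=15
11. q=(24,2) nearest=2 d=12 new=(17,2) → add node 6 parent=2 cost=15
12. q=(6,20) nearest=5 d=3 new=(6,20) → add node 7 parent=5 cost=18
13. q=(2,32) nearest=7 d=12 new=(2,25) → add node 8 parent=7 cost=23
14. q=(10,32) nearest=8 d=8 new=(7,30) → add node 9 parent=8 cost=28
15. q=(32,30) nearest=4 d=17 new=(20,22) → blocked by [11,22]×[20,27], reject
16. q=(43,35) nearest=4 d=28 new=(20,22) → blocked by [11,22]×[20,27], reject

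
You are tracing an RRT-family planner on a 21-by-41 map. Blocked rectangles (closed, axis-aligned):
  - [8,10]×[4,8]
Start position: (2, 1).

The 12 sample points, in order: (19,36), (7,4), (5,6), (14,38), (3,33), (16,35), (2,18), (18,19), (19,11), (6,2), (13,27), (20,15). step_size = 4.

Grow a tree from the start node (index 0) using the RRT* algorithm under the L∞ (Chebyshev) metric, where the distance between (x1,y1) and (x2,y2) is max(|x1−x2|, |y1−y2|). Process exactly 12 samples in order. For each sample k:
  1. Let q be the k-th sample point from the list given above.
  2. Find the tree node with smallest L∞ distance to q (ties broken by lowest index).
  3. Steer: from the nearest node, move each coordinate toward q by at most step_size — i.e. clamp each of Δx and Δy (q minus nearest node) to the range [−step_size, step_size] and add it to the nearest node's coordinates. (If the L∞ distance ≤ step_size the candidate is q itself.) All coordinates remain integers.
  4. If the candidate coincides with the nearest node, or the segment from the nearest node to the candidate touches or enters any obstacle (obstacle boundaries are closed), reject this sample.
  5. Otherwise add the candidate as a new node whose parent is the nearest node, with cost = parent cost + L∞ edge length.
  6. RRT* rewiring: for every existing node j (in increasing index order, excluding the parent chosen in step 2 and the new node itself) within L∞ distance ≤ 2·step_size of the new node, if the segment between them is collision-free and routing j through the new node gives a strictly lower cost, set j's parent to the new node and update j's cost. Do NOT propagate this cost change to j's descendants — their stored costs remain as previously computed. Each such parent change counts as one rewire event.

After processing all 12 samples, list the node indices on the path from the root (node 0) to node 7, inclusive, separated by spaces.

1. q=(19,36) nearest=0 d=35 new=(6,5) → add node 1 parent=0 cost=4
2. q=(7,4) nearest=1 d=1 new=(7,4) → add node 2 parent=1 cost=5
3. q=(5,6) nearest=1 d=1 new=(5,6) → add node 3 parent=1 cost=5
4. q=(14,38) nearest=3 d=32 new=(9,10) → add node 4 parent=3 cost=9
5. q=(3,33) nearest=4 d=23 new=(5,14) → add node 5 parent=4 cost=13
6. q=(16,35) nearest=5 d=21 new=(9,18) → add node 6 parent=5 cost=17
7. q=(2,18) nearest=5 d=4 new=(2,18) → add node 7 parent=5 cost=17
8. q=(18,19) nearest=4 d=9 new=(13,14) → add node 8 parent=4 cost=13
9. q=(19,11) nearest=8 d=6 new=(17,11) → add node 9 parent=8 cost=17
10. q=(6,2) nearest=2 d=2 new=(6,2) → add node 10 parent=2 cost=7
11. q=(13,27) nearest=6 d=9 new=(13,22) → add node 11 parent=6 cost=21
12. q=(20,15) nearest=9 d=4 new=(20,15) → add node 12 parent=9 cost=21

Path: 0 1 3 4 5 7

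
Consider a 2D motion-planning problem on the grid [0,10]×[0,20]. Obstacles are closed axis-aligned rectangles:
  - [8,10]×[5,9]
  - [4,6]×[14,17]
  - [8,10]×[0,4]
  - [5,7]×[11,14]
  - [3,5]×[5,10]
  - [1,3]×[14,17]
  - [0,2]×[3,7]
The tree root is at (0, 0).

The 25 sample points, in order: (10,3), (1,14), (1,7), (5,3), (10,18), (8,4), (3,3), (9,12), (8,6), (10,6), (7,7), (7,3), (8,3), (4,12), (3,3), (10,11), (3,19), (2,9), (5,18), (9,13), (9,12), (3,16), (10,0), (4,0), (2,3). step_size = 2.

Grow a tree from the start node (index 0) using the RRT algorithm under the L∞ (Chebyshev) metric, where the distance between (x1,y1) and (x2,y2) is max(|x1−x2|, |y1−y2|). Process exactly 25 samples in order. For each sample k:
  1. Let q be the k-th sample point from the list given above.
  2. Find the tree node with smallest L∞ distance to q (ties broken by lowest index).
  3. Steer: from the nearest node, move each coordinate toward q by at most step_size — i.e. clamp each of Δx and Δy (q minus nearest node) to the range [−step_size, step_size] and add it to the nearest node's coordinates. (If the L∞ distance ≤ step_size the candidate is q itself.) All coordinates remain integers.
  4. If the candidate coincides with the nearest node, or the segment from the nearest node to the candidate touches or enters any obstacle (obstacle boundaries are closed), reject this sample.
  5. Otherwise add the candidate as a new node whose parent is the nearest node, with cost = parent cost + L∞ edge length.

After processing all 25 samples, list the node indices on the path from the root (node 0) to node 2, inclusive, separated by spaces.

Path: 0 1 2

1. q=(10,3) nearest=0 d=10 new=(2,2) → add node 1 parent=0 cost=2
2. q=(1,14) nearest=1 d=12 new=(1,4) → blocked by [0,2]×[3,7], reject
3. q=(1,7) nearest=1 d=5 new=(1,4) → blocked by [0,2]×[3,7], reject
4. q=(5,3) nearest=1 d=3 new=(4,3) → add node 2 parent=1 cost=4
5. q=(10,18) nearest=2 d=15 new=(6,5) → add node 3 parent=2 cost=6
6. q=(8,4) nearest=3 d=2 new=(8,4) → blocked by [8,10]×[0,4], reject
7. q=(3,3) nearest=1 d=1 new=(3,3) → add node 4 parent=1 cost=3
8. q=(9,12) nearest=3 d=7 new=(8,7) → blocked by [8,10]×[5,9], reject
9. q=(8,6) nearest=3 d=2 new=(8,6) → blocked by [8,10]×[5,9], reject
10. q=(10,6) nearest=3 d=4 new=(8,6) → blocked by [8,10]×[5,9], reject
11. q=(7,7) nearest=3 d=2 new=(7,7) → add node 5 parent=3 cost=8
12. q=(7,3) nearest=3 d=2 new=(7,3) → add node 6 parent=3 cost=8
13. q=(8,3) nearest=6 d=1 new=(8,3) → blocked by [8,10]×[0,4], reject
14. q=(4,12) nearest=5 d=5 new=(5,9) → blocked by [3,5]×[5,10], reject
15. q=(3,3) nearest=4 d=0 → coincident, reject
16. q=(10,11) nearest=5 d=4 new=(9,9) → blocked by [8,10]×[5,9], reject
17. q=(3,19) nearest=5 d=12 new=(5,9) → blocked by [3,5]×[5,10], reject
18. q=(2,9) nearest=3 d=4 new=(4,7) → blocked by [3,5]×[5,10], reject
19. q=(5,18) nearest=5 d=11 new=(5,9) → blocked by [3,5]×[5,10], reject
20. q=(9,13) nearest=5 d=6 new=(9,9) → blocked by [8,10]×[5,9], reject
21. q=(9,12) nearest=5 d=5 new=(9,9) → blocked by [8,10]×[5,9], reject
22. q=(3,16) nearest=5 d=9 new=(5,9) → blocked by [3,5]×[5,10], reject
23. q=(10,0) nearest=6 d=3 new=(9,1) → blocked by [8,10]×[0,4], reject
24. q=(4,0) nearest=1 d=2 new=(4,0) → add node 7 parent=1 cost=4
25. q=(2,3) nearest=1 d=1 new=(2,3) → blocked by [0,2]×[3,7], reject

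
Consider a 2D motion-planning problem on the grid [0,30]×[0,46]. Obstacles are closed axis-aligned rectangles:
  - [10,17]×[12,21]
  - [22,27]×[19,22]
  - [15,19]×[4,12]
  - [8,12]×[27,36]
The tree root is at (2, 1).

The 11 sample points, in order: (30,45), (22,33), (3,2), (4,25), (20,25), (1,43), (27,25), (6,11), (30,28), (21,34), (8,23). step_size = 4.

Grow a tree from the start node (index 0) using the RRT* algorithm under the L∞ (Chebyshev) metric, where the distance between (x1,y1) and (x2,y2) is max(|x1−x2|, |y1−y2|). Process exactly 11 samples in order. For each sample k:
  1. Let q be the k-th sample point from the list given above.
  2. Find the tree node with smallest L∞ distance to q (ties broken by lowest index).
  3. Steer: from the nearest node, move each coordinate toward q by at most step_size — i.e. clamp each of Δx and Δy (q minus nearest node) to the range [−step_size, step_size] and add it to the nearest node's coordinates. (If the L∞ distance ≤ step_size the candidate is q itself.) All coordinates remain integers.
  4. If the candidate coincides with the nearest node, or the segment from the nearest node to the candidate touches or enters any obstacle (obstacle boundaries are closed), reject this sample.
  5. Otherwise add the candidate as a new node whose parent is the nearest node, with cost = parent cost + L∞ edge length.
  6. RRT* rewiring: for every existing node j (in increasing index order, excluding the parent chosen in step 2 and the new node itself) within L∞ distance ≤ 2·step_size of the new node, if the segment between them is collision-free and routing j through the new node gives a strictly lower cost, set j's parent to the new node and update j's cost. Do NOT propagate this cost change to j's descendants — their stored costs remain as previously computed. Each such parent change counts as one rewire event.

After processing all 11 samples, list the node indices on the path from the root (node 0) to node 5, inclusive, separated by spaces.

Path: 0 1 2 4 5

1. q=(30,45) nearest=0 d=44 new=(6,5) → add node 1 parent=0 cost=4
2. q=(22,33) nearest=1 d=28 new=(10,9) → add node 2 parent=1 cost=8
3. q=(3,2) nearest=0 d=1 new=(3,2) → add node 3 parent=0 cost=1
4. q=(4,25) nearest=2 d=16 new=(6,13) → add node 4 parent=2 cost=12
5. q=(20,25) nearest=4 d=14 new=(10,17) → blocked by [10,17]×[12,21], reject
6. q=(1,43) nearest=4 d=30 new=(2,17) → add node 5 parent=4 cost=16
7. q=(27,25) nearest=2 d=17 new=(14,13) → blocked by [10,17]×[12,21], reject
8. q=(6,11) nearest=4 d=2 new=(6,11) → add node 6 parent=4 cost=14
9. q=(30,28) nearest=2 d=20 new=(14,13) → blocked by [10,17]×[12,21], reject
10. q=(21,34) nearest=5 d=19 new=(6,21) → add node 7 parent=5 cost=20
11. q=(8,23) nearest=7 d=2 new=(8,23) → add node 8 parent=7 cost=22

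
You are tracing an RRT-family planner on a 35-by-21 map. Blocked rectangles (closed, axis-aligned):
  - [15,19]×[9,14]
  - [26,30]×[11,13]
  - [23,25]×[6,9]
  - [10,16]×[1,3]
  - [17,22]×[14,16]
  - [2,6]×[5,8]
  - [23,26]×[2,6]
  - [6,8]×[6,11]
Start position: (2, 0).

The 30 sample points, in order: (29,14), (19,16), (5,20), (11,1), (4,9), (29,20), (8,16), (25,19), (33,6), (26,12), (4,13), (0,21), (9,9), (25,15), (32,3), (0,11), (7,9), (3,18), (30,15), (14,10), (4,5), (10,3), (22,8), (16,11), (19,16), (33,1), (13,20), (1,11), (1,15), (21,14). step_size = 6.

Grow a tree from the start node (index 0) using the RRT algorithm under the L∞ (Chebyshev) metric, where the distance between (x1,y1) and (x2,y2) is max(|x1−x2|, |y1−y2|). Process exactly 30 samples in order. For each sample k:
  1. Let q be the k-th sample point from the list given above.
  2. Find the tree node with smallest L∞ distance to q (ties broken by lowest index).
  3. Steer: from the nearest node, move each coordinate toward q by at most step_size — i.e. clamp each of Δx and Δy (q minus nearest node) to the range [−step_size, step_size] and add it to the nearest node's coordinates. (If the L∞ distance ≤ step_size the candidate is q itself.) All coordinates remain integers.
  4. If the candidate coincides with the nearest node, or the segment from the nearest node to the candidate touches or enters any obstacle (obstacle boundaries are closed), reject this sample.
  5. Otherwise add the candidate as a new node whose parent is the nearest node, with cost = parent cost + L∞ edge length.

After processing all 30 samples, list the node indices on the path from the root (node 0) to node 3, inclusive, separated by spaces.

1. q=(29,14) nearest=0 d=27 new=(8,6) → blocked by [6,8]×[6,11], reject
2. q=(19,16) nearest=0 d=17 new=(8,6) → blocked by [6,8]×[6,11], reject
3. q=(5,20) nearest=0 d=20 new=(5,6) → blocked by [2,6]×[5,8], reject
4. q=(11,1) nearest=0 d=9 new=(8,1) → add node 1 parent=0 cost=6
5. q=(4,9) nearest=1 d=8 new=(4,7) → blocked by [2,6]×[5,8], reject
6. q=(29,20) nearest=1 d=21 new=(14,7) → blocked by [10,16]×[1,3], reject
7. q=(8,16) nearest=1 d=15 new=(8,7) → blocked by [6,8]×[6,11], reject
8. q=(25,19) nearest=1 d=18 new=(14,7) → blocked by [10,16]×[1,3], reject
9. q=(33,6) nearest=1 d=25 new=(14,6) → blocked by [10,16]×[1,3], reject
10. q=(26,12) nearest=1 d=18 new=(14,7) → blocked by [10,16]×[1,3], reject
11. q=(4,13) nearest=1 d=12 new=(4,7) → blocked by [2,6]×[5,8], reject
12. q=(0,21) nearest=1 d=20 new=(2,7) → blocked by [2,6]×[5,8], reject
13. q=(9,9) nearest=1 d=8 new=(9,7) → add node 2 parent=1 cost=12
14. q=(25,15) nearest=2 d=16 new=(15,13) → blocked by [15,19]×[9,14], reject
15. q=(32,3) nearest=2 d=23 new=(15,3) → blocked by [10,16]×[1,3], reject
16. q=(0,11) nearest=2 d=9 new=(3,11) → blocked by [6,8]×[6,11], reject
17. q=(7,9) nearest=2 d=2 new=(7,9) → blocked by [6,8]×[6,11], reject
18. q=(3,18) nearest=2 d=11 new=(3,13) → blocked by [6,8]×[6,11], reject
19. q=(30,15) nearest=2 d=21 new=(15,13) → blocked by [15,19]×[9,14], reject
20. q=(14,10) nearest=2 d=5 new=(14,10) → add node 3 parent=2 cost=17
21. q=(4,5) nearest=1 d=4 new=(4,5) → blocked by [2,6]×[5,8], reject
22. q=(10,3) nearest=1 d=2 new=(10,3) → blocked by [10,16]×[1,3], reject
23. q=(22,8) nearest=3 d=8 new=(20,8) → blocked by [15,19]×[9,14], reject
24. q=(16,11) nearest=3 d=2 new=(16,11) → blocked by [15,19]×[9,14], reject
25. q=(19,16) nearest=3 d=6 new=(19,16) → blocked by [15,19]×[9,14], reject
26. q=(33,1) nearest=3 d=19 new=(20,4) → blocked by [15,19]×[9,14], reject
27. q=(13,20) nearest=3 d=10 new=(13,16) → add node 4 parent=3 cost=23
28. q=(1,11) nearest=2 d=8 new=(3,11) → blocked by [6,8]×[6,11], reject
29. q=(1,15) nearest=2 d=8 new=(3,13) → blocked by [6,8]×[6,11], reject
30. q=(21,14) nearest=3 d=7 new=(20,14) → blocked by [15,19]×[9,14], reject

Path: 0 1 2 3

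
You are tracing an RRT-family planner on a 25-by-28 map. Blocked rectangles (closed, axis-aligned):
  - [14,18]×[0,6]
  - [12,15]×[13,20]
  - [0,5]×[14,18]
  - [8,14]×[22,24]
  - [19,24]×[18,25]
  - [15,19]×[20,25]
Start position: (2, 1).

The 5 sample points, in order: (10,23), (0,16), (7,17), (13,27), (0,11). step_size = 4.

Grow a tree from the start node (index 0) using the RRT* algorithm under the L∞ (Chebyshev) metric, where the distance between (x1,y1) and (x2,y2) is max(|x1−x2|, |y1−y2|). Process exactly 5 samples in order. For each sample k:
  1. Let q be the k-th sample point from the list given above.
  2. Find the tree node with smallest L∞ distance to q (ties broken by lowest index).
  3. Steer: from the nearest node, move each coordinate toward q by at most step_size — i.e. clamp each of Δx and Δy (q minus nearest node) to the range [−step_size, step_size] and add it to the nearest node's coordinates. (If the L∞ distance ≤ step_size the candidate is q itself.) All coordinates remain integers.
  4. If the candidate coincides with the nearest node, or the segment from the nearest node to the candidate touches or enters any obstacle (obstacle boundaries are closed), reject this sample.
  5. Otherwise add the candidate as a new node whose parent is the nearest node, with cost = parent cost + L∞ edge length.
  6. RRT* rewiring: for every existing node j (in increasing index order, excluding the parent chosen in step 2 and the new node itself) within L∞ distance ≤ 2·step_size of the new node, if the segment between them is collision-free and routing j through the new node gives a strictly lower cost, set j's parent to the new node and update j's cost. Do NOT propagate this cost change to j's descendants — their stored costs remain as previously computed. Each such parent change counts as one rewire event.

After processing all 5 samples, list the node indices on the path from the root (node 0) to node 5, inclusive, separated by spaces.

1. q=(10,23) nearest=0 d=22 new=(6,5) → add node 1 parent=0 cost=4
2. q=(0,16) nearest=1 d=11 new=(2,9) → add node 2 parent=1 cost=8
3. q=(7,17) nearest=2 d=8 new=(6,13) → add node 3 parent=2 cost=12
4. q=(13,27) nearest=3 d=14 new=(10,17) → add node 4 parent=3 cost=16
5. q=(0,11) nearest=2 d=2 new=(0,11) → add node 5 parent=2 cost=10

Path: 0 1 2 5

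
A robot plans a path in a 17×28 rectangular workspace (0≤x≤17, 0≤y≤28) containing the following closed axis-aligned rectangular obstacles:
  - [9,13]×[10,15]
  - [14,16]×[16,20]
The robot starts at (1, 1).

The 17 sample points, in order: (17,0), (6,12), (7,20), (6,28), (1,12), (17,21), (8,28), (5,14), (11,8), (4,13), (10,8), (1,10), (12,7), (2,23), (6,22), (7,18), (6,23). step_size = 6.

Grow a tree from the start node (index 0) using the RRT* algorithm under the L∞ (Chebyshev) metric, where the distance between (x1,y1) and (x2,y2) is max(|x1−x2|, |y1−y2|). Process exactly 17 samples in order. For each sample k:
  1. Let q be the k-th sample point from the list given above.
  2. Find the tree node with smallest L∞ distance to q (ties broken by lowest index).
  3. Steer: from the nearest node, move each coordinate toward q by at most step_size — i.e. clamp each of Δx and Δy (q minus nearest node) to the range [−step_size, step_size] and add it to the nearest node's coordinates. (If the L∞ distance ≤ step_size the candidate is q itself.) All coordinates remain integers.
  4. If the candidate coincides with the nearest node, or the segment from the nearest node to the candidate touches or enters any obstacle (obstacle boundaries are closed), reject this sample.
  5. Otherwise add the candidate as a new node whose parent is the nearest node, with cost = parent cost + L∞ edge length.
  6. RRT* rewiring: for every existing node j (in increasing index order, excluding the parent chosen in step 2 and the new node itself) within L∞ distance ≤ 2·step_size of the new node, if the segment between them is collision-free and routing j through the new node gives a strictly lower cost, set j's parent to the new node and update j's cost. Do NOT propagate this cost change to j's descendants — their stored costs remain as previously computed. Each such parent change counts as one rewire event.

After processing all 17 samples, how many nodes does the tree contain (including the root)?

1. q=(17,0) nearest=0 d=16 new=(7,0) → add node 1 parent=0 cost=6
2. q=(6,12) nearest=0 d=11 new=(6,7) → add node 2 parent=0 cost=6
3. q=(7,20) nearest=2 d=13 new=(7,13) → add node 3 parent=2 cost=12
4. q=(6,28) nearest=3 d=15 new=(6,19) → add node 4 parent=3 cost=18
5. q=(1,12) nearest=2 d=5 new=(1,12) → add node 5 parent=2 cost=11
6. q=(17,21) nearest=3 d=10 new=(13,19) → blocked by [9,13]×[10,15], reject
7. q=(8,28) nearest=4 d=9 new=(8,25) → add node 6 parent=4 cost=24
8. q=(5,14) nearest=3 d=2 new=(5,14) → add node 7 parent=3 cost=14
9. q=(11,8) nearest=2 d=5 new=(11,8) → add node 8 parent=2 cost=11
10. q=(4,13) nearest=7 d=1 new=(4,13) → add node 9 parent=7 cost=15
11. q=(10,8) nearest=8 d=1 new=(10,8) → add node 10 parent=8 cost=12
12. q=(1,10) nearest=5 d=2 new=(1,10) → add node 11 parent=5 cost=13
13. q=(12,7) nearest=8 d=1 new=(12,7) → add node 12 parent=8 cost=12
14. q=(2,23) nearest=4 d=4 new=(2,23) → add node 13 parent=4 cost=22
15. q=(6,22) nearest=4 d=3 new=(6,22) → add node 14 parent=4 cost=21
16. q=(7,18) nearest=4 d=1 new=(7,18) → add node 15 parent=4 cost=19
17. q=(6,23) nearest=14 d=1 new=(6,23) → add node 16 parent=14 cost=22

Node count: 17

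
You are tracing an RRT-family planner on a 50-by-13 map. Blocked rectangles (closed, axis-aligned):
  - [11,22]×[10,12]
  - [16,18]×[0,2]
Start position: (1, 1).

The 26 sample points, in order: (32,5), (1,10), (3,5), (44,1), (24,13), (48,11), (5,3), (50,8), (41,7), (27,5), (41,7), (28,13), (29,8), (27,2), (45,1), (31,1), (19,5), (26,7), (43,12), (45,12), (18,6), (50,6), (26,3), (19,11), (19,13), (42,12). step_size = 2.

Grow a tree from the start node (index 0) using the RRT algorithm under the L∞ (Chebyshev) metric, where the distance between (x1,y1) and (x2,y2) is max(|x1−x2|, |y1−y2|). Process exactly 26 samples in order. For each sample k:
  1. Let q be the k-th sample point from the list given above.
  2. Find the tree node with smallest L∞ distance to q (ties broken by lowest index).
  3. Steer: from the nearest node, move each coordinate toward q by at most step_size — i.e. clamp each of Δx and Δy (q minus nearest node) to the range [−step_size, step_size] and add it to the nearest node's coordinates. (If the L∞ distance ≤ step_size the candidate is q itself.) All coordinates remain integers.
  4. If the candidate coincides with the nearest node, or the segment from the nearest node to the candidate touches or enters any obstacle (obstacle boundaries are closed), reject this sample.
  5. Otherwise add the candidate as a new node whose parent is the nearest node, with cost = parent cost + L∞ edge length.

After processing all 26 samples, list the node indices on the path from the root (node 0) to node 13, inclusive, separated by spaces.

1. q=(32,5) nearest=0 d=31 new=(3,3) → add node 1 parent=0 cost=2
2. q=(1,10) nearest=1 d=7 new=(1,5) → add node 2 parent=1 cost=4
3. q=(3,5) nearest=1 d=2 new=(3,5) → add node 3 parent=1 cost=4
4. q=(44,1) nearest=1 d=41 new=(5,1) → add node 4 parent=1 cost=4
5. q=(24,13) nearest=4 d=19 new=(7,3) → add node 5 parent=4 cost=6
6. q=(48,11) nearest=5 d=41 new=(9,5) → add node 6 parent=5 cost=8
7. q=(5,3) nearest=1 d=2 new=(5,3) → add node 7 parent=1 cost=4
8. q=(50,8) nearest=6 d=41 new=(11,7) → add node 8 parent=6 cost=10
9. q=(41,7) nearest=8 d=30 new=(13,7) → add node 9 parent=8 cost=12
10. q=(27,5) nearest=9 d=14 new=(15,5) → add node 10 parent=9 cost=14
11. q=(41,7) nearest=10 d=26 new=(17,7) → add node 11 parent=10 cost=16
12. q=(28,13) nearest=11 d=11 new=(19,9) → add node 12 parent=11 cost=18
13. q=(29,8) nearest=12 d=10 new=(21,8) → add node 13 parent=12 cost=20
14. q=(27,2) nearest=13 d=6 new=(23,6) → add node 14 parent=13 cost=22
15. q=(45,1) nearest=14 d=22 new=(25,4) → add node 15 parent=14 cost=24
16. q=(31,1) nearest=15 d=6 new=(27,2) → add node 16 parent=15 cost=26
17. q=(19,5) nearest=11 d=2 new=(19,5) → add node 17 parent=11 cost=18
18. q=(26,7) nearest=14 d=3 new=(25,7) → add node 18 parent=14 cost=24
19. q=(43,12) nearest=16 d=16 new=(29,4) → add node 19 parent=16 cost=28
20. q=(45,12) nearest=19 d=16 new=(31,6) → add node 20 parent=19 cost=30
21. q=(18,6) nearest=11 d=1 new=(18,6) → add node 21 parent=11 cost=17
22. q=(50,6) nearest=20 d=19 new=(33,6) → add node 22 parent=20 cost=32
23. q=(26,3) nearest=15 d=1 new=(26,3) → add node 23 parent=15 cost=25
24. q=(19,11) nearest=12 d=2 new=(19,11) → blocked by [11,22]×[10,12], reject
25. q=(19,13) nearest=12 d=4 new=(19,11) → blocked by [11,22]×[10,12], reject
26. q=(42,12) nearest=22 d=9 new=(35,8) → add node 24 parent=22 cost=34

Path: 0 1 4 5 6 8 9 10 11 12 13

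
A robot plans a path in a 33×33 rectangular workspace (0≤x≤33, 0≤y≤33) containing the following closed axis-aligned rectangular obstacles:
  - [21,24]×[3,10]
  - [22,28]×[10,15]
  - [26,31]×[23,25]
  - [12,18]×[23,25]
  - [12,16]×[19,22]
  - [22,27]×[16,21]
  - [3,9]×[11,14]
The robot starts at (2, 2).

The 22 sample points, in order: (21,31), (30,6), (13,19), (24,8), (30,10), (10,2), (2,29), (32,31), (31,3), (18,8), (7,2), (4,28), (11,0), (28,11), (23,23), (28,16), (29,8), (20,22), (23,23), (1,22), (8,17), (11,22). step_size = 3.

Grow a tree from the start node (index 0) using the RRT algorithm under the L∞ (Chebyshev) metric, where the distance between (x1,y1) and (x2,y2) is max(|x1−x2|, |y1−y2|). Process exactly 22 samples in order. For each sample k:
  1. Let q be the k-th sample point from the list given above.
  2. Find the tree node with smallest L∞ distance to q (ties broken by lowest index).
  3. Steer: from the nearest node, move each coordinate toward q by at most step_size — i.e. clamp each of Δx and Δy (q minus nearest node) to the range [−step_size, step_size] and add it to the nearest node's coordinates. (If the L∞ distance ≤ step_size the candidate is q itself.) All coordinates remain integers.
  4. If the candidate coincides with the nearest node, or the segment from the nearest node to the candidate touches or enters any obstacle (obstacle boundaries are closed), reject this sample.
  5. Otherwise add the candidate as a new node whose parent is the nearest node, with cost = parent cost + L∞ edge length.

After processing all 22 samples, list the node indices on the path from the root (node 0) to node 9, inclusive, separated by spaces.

1. q=(21,31) nearest=0 d=29 new=(5,5) → add node 1 parent=0 cost=3
2. q=(30,6) nearest=1 d=25 new=(8,6) → add node 2 parent=1 cost=6
3. q=(13,19) nearest=2 d=13 new=(11,9) → add node 3 parent=2 cost=9
4. q=(24,8) nearest=3 d=13 new=(14,8) → add node 4 parent=3 cost=12
5. q=(30,10) nearest=4 d=16 new=(17,10) → add node 5 parent=4 cost=15
6. q=(10,2) nearest=2 d=4 new=(10,3) → add node 6 parent=2 cost=9
7. q=(2,29) nearest=5 d=19 new=(14,13) → add node 7 parent=5 cost=18
8. q=(32,31) nearest=7 d=18 new=(17,16) → add node 8 parent=7 cost=21
9. q=(31,3) nearest=5 d=14 new=(20,7) → add node 9 parent=5 cost=18
10. q=(18,8) nearest=5 d=2 new=(18,8) → add node 10 parent=5 cost=17
11. q=(7,2) nearest=1 d=3 new=(7,2) → add node 11 parent=1 cost=6
12. q=(4,28) nearest=8 d=13 new=(14,19) → blocked by [12,16]×[19,22], reject
13. q=(11,0) nearest=6 d=3 new=(11,0) → add node 12 parent=6 cost=12
14. q=(28,11) nearest=9 d=8 new=(23,10) → blocked by [21,24]×[3,10], reject
15. q=(23,23) nearest=8 d=7 new=(20,19) → add node 13 parent=8 cost=24
16. q=(28,16) nearest=13 d=8 new=(23,16) → blocked by [22,27]×[16,21], reject
17. q=(29,8) nearest=9 d=9 new=(23,8) → blocked by [21,24]×[3,10], reject
18. q=(20,22) nearest=13 d=3 new=(20,22) → add node 14 parent=13 cost=27
19. q=(23,23) nearest=14 d=3 new=(23,23) → add node 15 parent=14 cost=30
20. q=(1,22) nearest=3 d=13 new=(8,12) → blocked by [3,9]×[11,14], reject
21. q=(8,17) nearest=7 d=6 new=(11,16) → add node 16 parent=7 cost=21
22. q=(11,22) nearest=8 d=6 new=(14,19) → blocked by [12,16]×[19,22], reject

Path: 0 1 2 3 4 5 9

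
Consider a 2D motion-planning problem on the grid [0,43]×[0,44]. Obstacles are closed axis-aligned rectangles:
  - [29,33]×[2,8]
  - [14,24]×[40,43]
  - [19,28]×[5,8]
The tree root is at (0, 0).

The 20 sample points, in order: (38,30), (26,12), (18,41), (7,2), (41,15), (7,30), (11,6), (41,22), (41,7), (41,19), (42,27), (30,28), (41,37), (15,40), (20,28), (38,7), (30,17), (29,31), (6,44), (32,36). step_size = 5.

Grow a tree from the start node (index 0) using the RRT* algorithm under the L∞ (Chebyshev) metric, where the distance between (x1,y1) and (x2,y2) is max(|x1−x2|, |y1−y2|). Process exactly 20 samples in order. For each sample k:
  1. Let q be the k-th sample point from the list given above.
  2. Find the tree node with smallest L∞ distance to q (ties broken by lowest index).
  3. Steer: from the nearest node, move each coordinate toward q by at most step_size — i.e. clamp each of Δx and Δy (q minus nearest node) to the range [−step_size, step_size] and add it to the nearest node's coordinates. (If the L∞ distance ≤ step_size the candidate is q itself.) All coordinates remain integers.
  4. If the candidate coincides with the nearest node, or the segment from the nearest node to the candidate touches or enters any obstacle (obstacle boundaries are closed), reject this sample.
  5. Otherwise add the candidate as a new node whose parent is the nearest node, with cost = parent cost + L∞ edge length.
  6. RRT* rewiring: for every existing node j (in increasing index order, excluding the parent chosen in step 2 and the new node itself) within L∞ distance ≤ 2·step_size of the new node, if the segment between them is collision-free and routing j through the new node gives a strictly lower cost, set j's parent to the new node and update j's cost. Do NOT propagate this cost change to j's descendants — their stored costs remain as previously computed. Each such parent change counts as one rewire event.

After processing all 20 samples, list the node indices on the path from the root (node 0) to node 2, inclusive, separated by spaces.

1. q=(38,30) nearest=0 d=38 new=(5,5) → add node 1 parent=0 cost=5
2. q=(26,12) nearest=1 d=21 new=(10,10) → add node 2 parent=1 cost=10
3. q=(18,41) nearest=2 d=31 new=(15,15) → add node 3 parent=2 cost=15
4. q=(7,2) nearest=1 d=3 new=(7,2) → add node 4 parent=1 cost=8
5. q=(41,15) nearest=3 d=26 new=(20,15) → add node 5 parent=3 cost=20
6. q=(7,30) nearest=3 d=15 new=(10,20) → add node 6 parent=3 cost=20
7. q=(11,6) nearest=2 d=4 new=(11,6) → add node 7 parent=2 cost=14
8. q=(41,22) nearest=5 d=21 new=(25,20) → add node 8 parent=5 cost=25
9. q=(41,7) nearest=8 d=16 new=(30,15) → add node 9 parent=8 cost=30
10. q=(41,19) nearest=9 d=11 new=(35,19) → add node 10 parent=9 cost=35
11. q=(42,27) nearest=10 d=8 new=(40,24) → add node 11 parent=10 cost=40
12. q=(30,28) nearest=8 d=8 new=(30,25) → add node 12 parent=8 cost=30
13. q=(41,37) nearest=12 d=12 new=(35,30) → add node 13 parent=12 cost=35
14. q=(15,40) nearest=12 d=15 new=(25,30) → add node 14 parent=12 cost=35
15. q=(20,28) nearest=14 d=5 new=(20,28) → add node 15 parent=14 cost=40
16. q=(38,7) nearest=9 d=8 new=(35,10) → add node 16 parent=9 cost=35
17. q=(30,17) nearest=9 d=2 new=(30,17) → add node 17 parent=9 cost=32
18. q=(29,31) nearest=14 d=4 new=(29,31) → add node 18 parent=14 cost=39
19. q=(6,44) nearest=15 d=16 new=(15,33) → add node 19 parent=15 cost=45
20. q=(32,36) nearest=18 d=5 new=(32,36) → add node 20 parent=18 cost=44

Path: 0 1 2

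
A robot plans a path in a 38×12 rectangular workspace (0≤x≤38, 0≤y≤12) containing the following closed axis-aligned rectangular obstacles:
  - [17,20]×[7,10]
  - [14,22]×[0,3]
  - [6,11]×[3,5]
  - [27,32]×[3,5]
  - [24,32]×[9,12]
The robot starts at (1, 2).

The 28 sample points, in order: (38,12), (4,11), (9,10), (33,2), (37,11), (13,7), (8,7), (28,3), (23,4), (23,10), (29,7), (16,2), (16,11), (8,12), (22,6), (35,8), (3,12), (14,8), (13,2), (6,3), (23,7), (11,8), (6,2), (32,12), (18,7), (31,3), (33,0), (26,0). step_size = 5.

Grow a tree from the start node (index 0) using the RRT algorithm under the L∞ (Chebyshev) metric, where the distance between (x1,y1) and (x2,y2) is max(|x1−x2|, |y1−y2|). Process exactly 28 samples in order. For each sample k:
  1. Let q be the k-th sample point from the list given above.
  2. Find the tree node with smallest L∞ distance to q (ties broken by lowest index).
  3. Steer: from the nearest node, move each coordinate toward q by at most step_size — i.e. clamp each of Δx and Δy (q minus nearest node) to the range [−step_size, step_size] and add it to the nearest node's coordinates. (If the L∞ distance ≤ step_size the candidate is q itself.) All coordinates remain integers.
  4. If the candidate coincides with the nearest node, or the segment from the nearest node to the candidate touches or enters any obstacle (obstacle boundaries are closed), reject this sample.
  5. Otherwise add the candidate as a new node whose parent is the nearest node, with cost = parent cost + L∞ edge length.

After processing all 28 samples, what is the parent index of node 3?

Parent of node 3: 1

1. q=(38,12) nearest=0 d=37 new=(6,7) → add node 1 parent=0 cost=5
2. q=(4,11) nearest=1 d=4 new=(4,11) → add node 2 parent=1 cost=9
3. q=(9,10) nearest=1 d=3 new=(9,10) → add node 3 parent=1 cost=8
4. q=(33,2) nearest=3 d=24 new=(14,5) → add node 4 parent=3 cost=13
5. q=(37,11) nearest=4 d=23 new=(19,10) → blocked by [17,20]×[7,10], reject
6. q=(13,7) nearest=4 d=2 new=(13,7) → add node 5 parent=4 cost=15
7. q=(8,7) nearest=1 d=2 new=(8,7) → add node 6 parent=1 cost=7
8. q=(28,3) nearest=4 d=14 new=(19,3) → blocked by [14,22]×[0,3], reject
9. q=(23,4) nearest=4 d=9 new=(19,4) → add node 7 parent=4 cost=18
10. q=(23,10) nearest=7 d=6 new=(23,9) → add node 8 parent=7 cost=23
11. q=(29,7) nearest=8 d=6 new=(28,7) → add node 9 parent=8 cost=28
12. q=(16,2) nearest=4 d=3 new=(16,2) → blocked by [14,22]×[0,3], reject
13. q=(16,11) nearest=5 d=4 new=(16,11) → add node 10 parent=5 cost=19
14. q=(8,12) nearest=3 d=2 new=(8,12) → add node 11 parent=3 cost=10
15. q=(22,6) nearest=7 d=3 new=(22,6) → add node 12 parent=7 cost=21
16. q=(35,8) nearest=9 d=7 new=(33,8) → add node 13 parent=9 cost=33
17. q=(3,12) nearest=2 d=1 new=(3,12) → add node 14 parent=2 cost=10
18. q=(14,8) nearest=5 d=1 new=(14,8) → add node 15 parent=5 cost=16
19. q=(13,2) nearest=4 d=3 new=(13,2) → add node 16 parent=4 cost=16
20. q=(6,3) nearest=1 d=4 new=(6,3) → blocked by [6,11]×[3,5], reject
21. q=(23,7) nearest=12 d=1 new=(23,7) → add node 17 parent=12 cost=22
22. q=(11,8) nearest=3 d=2 new=(11,8) → add node 18 parent=3 cost=10
23. q=(6,2) nearest=0 d=5 new=(6,2) → add node 19 parent=0 cost=5
24. q=(32,12) nearest=13 d=4 new=(32,12) → blocked by [24,32]×[9,12], reject
25. q=(18,7) nearest=7 d=3 new=(18,7) → blocked by [17,20]×[7,10], reject
26. q=(31,3) nearest=9 d=4 new=(31,3) → blocked by [27,32]×[3,5], reject
27. q=(33,0) nearest=9 d=7 new=(33,2) → blocked by [27,32]×[3,5], reject
28. q=(26,0) nearest=12 d=6 new=(26,1) → add node 20 parent=12 cost=26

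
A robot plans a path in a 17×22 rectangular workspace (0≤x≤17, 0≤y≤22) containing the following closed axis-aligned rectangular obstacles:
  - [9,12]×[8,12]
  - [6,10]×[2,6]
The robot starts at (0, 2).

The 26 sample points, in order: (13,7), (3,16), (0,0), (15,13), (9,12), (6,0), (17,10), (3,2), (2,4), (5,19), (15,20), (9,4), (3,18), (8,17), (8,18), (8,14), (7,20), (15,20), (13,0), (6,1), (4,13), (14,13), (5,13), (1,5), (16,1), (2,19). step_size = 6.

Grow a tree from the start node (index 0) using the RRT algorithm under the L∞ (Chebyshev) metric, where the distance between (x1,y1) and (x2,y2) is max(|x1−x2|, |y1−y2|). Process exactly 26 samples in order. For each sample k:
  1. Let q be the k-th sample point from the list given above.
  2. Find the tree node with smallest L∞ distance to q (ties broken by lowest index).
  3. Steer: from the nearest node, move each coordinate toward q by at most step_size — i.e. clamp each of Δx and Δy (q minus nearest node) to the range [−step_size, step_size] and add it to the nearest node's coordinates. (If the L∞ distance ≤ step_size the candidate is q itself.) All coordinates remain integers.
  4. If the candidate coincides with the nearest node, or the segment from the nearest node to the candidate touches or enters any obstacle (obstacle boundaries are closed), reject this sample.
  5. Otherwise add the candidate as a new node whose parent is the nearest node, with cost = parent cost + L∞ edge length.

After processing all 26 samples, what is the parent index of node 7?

Parent of node 7: 2

1. q=(13,7) nearest=0 d=13 new=(6,7) → add node 1 parent=0 cost=6
2. q=(3,16) nearest=1 d=9 new=(3,13) → add node 2 parent=1 cost=12
3. q=(0,0) nearest=0 d=2 new=(0,0) → add node 3 parent=0 cost=2
4. q=(15,13) nearest=1 d=9 new=(12,13) → blocked by [9,12]×[8,12], reject
5. q=(9,12) nearest=1 d=5 new=(9,12) → blocked by [9,12]×[8,12], reject
6. q=(6,0) nearest=0 d=6 new=(6,0) → add node 4 parent=0 cost=6
7. q=(17,10) nearest=1 d=11 new=(12,10) → blocked by [9,12]×[8,12], reject
8. q=(3,2) nearest=0 d=3 new=(3,2) → add node 5 parent=0 cost=3
9. q=(2,4) nearest=0 d=2 new=(2,4) → add node 6 parent=0 cost=2
10. q=(5,19) nearest=2 d=6 new=(5,19) → add node 7 parent=2 cost=18
11. q=(15,20) nearest=7 d=10 new=(11,20) → add node 8 parent=7 cost=24
12. q=(9,4) nearest=1 d=3 new=(9,4) → blocked by [6,10]×[2,6], reject
13. q=(3,18) nearest=7 d=2 new=(3,18) → add node 9 parent=7 cost=20
14. q=(8,17) nearest=7 d=3 new=(8,17) → add node 10 parent=7 cost=21
15. q=(8,18) nearest=10 d=1 new=(8,18) → add node 11 parent=10 cost=22
16. q=(8,14) nearest=10 d=3 new=(8,14) → add node 12 parent=10 cost=24
17. q=(7,20) nearest=7 d=2 new=(7,20) → add node 13 parent=7 cost=20
18. q=(15,20) nearest=8 d=4 new=(15,20) → add node 14 parent=8 cost=28
19. q=(13,0) nearest=1 d=7 new=(12,1) → blocked by [6,10]×[2,6], reject
20. q=(6,1) nearest=4 d=1 new=(6,1) → add node 15 parent=4 cost=7
21. q=(4,13) nearest=2 d=1 new=(4,13) → add node 16 parent=2 cost=13
22. q=(14,13) nearest=10 d=6 new=(14,13) → add node 17 parent=10 cost=27
23. q=(5,13) nearest=16 d=1 new=(5,13) → add node 18 parent=16 cost=14
24. q=(1,5) nearest=6 d=1 new=(1,5) → add node 19 parent=6 cost=3
25. q=(16,1) nearest=1 d=10 new=(12,1) → blocked by [6,10]×[2,6], reject
26. q=(2,19) nearest=9 d=1 new=(2,19) → add node 20 parent=9 cost=21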